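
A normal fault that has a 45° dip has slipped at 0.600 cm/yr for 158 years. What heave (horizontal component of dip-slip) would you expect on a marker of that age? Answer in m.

0.670 m

dip-slip = rate × time = 0.600 cm/yr × 158 years = 0.9480 m
heave = dip-slip × cos(dip) = 0.9480 × cos(45°) = 0.670 m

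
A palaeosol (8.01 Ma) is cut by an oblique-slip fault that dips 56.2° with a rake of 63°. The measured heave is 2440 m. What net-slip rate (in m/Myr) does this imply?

615 m/Myr

dip-slip = heave / cos(dip) = 2440 / cos(56.2°) = 4386 m
net slip = dip-slip / sin(rake) = 4386 / sin(63°) = 4923 m
rate = 4923 m / 8.01 Ma = 0.000615 m/yr = 615 m/Myr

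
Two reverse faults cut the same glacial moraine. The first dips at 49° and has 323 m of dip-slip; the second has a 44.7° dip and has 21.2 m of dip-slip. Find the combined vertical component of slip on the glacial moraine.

259 m

throw_A = 323 × sin(49°) = 243.8 m
throw_B = 21.2 × sin(44.7°) = 14.91 m
total = 243.8 + 14.91 = 259 m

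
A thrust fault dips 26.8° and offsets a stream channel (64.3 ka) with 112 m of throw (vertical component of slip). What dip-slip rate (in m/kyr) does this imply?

dip-slip = throw / sin(dip) = 112 m / sin(26.8°) = 248.4 m
rate = 248.4 m / 64.3 ka = 0.00386 m/yr = 3.86 m/kyr

3.86 m/kyr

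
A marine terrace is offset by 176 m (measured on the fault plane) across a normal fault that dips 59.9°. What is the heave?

88.3 m

heave = dip-slip × cos(dip) = 176 m × cos(59.9°) = 88.3 m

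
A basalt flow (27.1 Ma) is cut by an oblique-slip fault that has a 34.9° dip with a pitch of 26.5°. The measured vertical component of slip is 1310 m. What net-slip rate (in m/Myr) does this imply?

dip-slip = throw / sin(dip) = 1310 / sin(34.9°) = 2290 m
net slip = dip-slip / sin(rake) = 2290 / sin(26.5°) = 5131 m
rate = 5131 m / 27.1 Ma = 0.000189 m/yr = 189 m/Myr

189 m/Myr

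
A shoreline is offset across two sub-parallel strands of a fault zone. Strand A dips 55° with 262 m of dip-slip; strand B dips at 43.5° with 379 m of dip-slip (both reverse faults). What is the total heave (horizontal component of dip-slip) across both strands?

heave_A = 262 × cos(55°) = 150.3 m
heave_B = 379 × cos(43.5°) = 274.9 m
total = 150.3 + 274.9 = 425 m

425 m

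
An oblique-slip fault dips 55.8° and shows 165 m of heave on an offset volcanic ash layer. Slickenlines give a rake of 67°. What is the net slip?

319 m

dip-slip = heave / cos(dip) = 165 / cos(55.8°) = 293.6 m
net slip = dip-slip / sin(rake) = 293.6 / sin(67°) = 319 m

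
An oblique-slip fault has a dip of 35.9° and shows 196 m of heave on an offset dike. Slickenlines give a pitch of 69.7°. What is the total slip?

258 m

dip-slip = heave / cos(dip) = 196 / cos(35.9°) = 242 m
net slip = dip-slip / sin(rake) = 242 / sin(69.7°) = 258 m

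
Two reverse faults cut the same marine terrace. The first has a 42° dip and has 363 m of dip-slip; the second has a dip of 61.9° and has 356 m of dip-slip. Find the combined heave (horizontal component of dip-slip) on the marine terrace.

heave_A = 363 × cos(42°) = 269.8 m
heave_B = 356 × cos(61.9°) = 167.7 m
total = 269.8 + 167.7 = 437 m

437 m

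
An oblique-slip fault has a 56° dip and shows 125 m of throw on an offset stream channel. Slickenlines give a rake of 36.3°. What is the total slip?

dip-slip = throw / sin(dip) = 125 / sin(56°) = 150.8 m
net slip = dip-slip / sin(rake) = 150.8 / sin(36.3°) = 255 m

255 m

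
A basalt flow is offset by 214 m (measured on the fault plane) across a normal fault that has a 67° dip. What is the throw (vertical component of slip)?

throw = dip-slip × sin(dip) = 214 m × sin(67°) = 197 m

197 m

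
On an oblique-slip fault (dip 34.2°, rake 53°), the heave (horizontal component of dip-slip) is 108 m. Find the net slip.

dip-slip = heave / cos(dip) = 108 / cos(34.2°) = 130.6 m
net slip = dip-slip / sin(rake) = 130.6 / sin(53°) = 164 m

164 m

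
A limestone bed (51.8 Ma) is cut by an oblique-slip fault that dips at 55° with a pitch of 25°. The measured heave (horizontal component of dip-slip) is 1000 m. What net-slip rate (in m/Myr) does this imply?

dip-slip = heave / cos(dip) = 1000 / cos(55°) = 1743 m
net slip = dip-slip / sin(rake) = 1743 / sin(25°) = 4125 m
rate = 4125 m / 51.8 Ma = 0.0000796 m/yr = 79.6 m/Myr

79.6 m/Myr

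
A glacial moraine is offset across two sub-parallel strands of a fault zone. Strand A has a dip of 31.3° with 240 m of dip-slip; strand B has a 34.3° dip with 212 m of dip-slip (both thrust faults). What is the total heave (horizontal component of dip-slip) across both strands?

heave_A = 240 × cos(31.3°) = 205.1 m
heave_B = 212 × cos(34.3°) = 175.1 m
total = 205.1 + 175.1 = 380 m

380 m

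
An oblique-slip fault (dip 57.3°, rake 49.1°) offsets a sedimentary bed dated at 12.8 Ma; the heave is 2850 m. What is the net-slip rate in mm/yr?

0.545 mm/yr

dip-slip = heave / cos(dip) = 2850 / cos(57.3°) = 5275 m
net slip = dip-slip / sin(rake) = 5275 / sin(49.1°) = 6979 m
rate = 6979 m / 12.8 Ma = 0.000545 m/yr = 0.545 mm/yr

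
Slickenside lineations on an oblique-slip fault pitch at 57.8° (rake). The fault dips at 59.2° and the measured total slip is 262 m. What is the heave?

114 m

dip-slip = net slip × sin(rake) = 262 m × sin(57.8°) = 221.7 m
heave = dip-slip × cos(dip) = 221.7 × cos(59.2°) = 114 m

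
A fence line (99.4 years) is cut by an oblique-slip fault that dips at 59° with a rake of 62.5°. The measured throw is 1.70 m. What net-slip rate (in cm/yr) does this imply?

2.25 cm/yr

dip-slip = throw / sin(dip) = 1.70 / sin(59°) = 1.983 m
net slip = dip-slip / sin(rake) = 1.983 / sin(62.5°) = 2.236 m
rate = 2.236 m / 99.4 years = 0.0225 m/yr = 2.25 cm/yr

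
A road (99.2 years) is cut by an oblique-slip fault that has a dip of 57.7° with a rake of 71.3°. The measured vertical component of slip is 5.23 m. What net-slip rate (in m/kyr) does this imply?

dip-slip = throw / sin(dip) = 5.23 / sin(57.7°) = 6.187 m
net slip = dip-slip / sin(rake) = 6.187 / sin(71.3°) = 6.532 m
rate = 6.532 m / 99.2 years = 0.0658 m/yr = 65.8 m/kyr

65.8 m/kyr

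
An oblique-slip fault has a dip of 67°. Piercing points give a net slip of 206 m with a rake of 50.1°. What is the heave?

dip-slip = net slip × sin(rake) = 206 m × sin(50.1°) = 158 m
heave = dip-slip × cos(dip) = 158 × cos(67°) = 61.7 m

61.7 m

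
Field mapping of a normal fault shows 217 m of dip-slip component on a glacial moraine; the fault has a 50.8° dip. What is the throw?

168 m

throw = dip-slip × sin(dip) = 217 m × sin(50.8°) = 168 m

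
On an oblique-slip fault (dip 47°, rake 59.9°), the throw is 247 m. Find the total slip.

390 m

dip-slip = throw / sin(dip) = 247 / sin(47°) = 337.7 m
net slip = dip-slip / sin(rake) = 337.7 / sin(59.9°) = 390 m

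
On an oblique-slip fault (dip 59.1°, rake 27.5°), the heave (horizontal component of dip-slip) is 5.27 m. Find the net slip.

22.2 m

dip-slip = heave / cos(dip) = 5.27 / cos(59.1°) = 10.26 m
net slip = dip-slip / sin(rake) = 10.26 / sin(27.5°) = 22.2 m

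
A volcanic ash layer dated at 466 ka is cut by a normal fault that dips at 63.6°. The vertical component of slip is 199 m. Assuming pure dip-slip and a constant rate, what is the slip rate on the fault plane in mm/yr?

0.477 mm/yr

dip-slip = throw / sin(dip) = 199 m / sin(63.6°) = 222.2 m
rate = 222.2 m / 466 ka = 0.000477 m/yr = 0.477 mm/yr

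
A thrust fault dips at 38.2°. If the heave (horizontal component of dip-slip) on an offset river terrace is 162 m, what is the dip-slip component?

dip-slip = heave / cos(dip) = 162 / cos(38.2°) = 206 m

206 m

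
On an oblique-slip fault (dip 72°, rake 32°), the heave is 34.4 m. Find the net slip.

210 m

dip-slip = heave / cos(dip) = 34.4 / cos(72°) = 111.3 m
net slip = dip-slip / sin(rake) = 111.3 / sin(32°) = 210 m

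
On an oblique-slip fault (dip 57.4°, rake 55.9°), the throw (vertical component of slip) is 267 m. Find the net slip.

dip-slip = throw / sin(dip) = 267 / sin(57.4°) = 316.9 m
net slip = dip-slip / sin(rake) = 316.9 / sin(55.9°) = 383 m

383 m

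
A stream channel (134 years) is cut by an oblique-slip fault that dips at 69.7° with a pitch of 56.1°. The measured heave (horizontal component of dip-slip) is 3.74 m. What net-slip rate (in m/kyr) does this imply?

96.9 m/kyr

dip-slip = heave / cos(dip) = 3.74 / cos(69.7°) = 10.78 m
net slip = dip-slip / sin(rake) = 10.78 / sin(56.1°) = 12.99 m
rate = 12.99 m / 134 years = 0.0969 m/yr = 96.9 m/kyr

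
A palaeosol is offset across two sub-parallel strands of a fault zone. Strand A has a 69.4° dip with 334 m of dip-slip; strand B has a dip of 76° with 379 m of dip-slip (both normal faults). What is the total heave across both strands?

209 m

heave_A = 334 × cos(69.4°) = 117.5 m
heave_B = 379 × cos(76°) = 91.69 m
total = 117.5 + 91.69 = 209 m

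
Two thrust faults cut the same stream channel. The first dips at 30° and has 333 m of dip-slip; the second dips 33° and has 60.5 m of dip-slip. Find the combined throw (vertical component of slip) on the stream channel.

199 m

throw_A = 333 × sin(30°) = 166.5 m
throw_B = 60.5 × sin(33°) = 32.95 m
total = 166.5 + 32.95 = 199 m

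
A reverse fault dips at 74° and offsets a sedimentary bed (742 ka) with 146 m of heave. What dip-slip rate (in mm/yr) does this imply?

0.714 mm/yr

dip-slip = heave / cos(dip) = 146 m / cos(74°) = 529.7 m
rate = 529.7 m / 742 ka = 0.000714 m/yr = 0.714 mm/yr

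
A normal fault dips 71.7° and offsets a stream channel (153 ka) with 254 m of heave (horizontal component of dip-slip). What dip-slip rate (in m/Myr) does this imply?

dip-slip = heave / cos(dip) = 254 m / cos(71.7°) = 808.9 m
rate = 808.9 m / 153 ka = 0.00529 m/yr = 5290 m/Myr

5290 m/Myr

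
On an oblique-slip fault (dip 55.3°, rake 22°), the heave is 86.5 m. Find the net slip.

dip-slip = heave / cos(dip) = 86.5 / cos(55.3°) = 151.9 m
net slip = dip-slip / sin(rake) = 151.9 / sin(22°) = 406 m

406 m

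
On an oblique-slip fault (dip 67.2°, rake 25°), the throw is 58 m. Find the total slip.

dip-slip = throw / sin(dip) = 58 / sin(67.2°) = 62.92 m
net slip = dip-slip / sin(rake) = 62.92 / sin(25°) = 149 m

149 m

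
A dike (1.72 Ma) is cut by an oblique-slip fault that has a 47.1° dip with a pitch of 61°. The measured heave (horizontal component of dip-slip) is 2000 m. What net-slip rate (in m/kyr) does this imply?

dip-slip = heave / cos(dip) = 2000 / cos(47.1°) = 2938 m
net slip = dip-slip / sin(rake) = 2938 / sin(61°) = 3359 m
rate = 3359 m / 1.72 Ma = 0.00195 m/yr = 1.95 m/kyr

1.95 m/kyr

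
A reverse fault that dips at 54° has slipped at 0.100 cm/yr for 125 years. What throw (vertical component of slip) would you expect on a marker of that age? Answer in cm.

dip-slip = rate × time = 0.100 cm/yr × 125 years = 0.1250 m
throw = dip-slip × sin(dip) = 0.1250 × sin(54°) = 0.101 m = 10.1 cm

10.1 cm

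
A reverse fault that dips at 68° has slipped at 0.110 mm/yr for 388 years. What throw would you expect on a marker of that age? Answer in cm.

dip-slip = rate × time = 0.110 mm/yr × 388 years = 0.04268 m
throw = dip-slip × sin(dip) = 0.04268 × sin(68°) = 0.0396 m = 3.96 cm

3.96 cm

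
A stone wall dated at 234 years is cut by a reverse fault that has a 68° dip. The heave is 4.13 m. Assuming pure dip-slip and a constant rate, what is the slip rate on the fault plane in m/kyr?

dip-slip = heave / cos(dip) = 4.13 m / cos(68°) = 11.02 m
rate = 11.02 m / 234 years = 0.0471 m/yr = 47.1 m/kyr

47.1 m/kyr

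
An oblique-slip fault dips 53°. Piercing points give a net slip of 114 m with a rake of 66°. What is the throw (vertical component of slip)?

83.2 m

dip-slip = net slip × sin(rake) = 114 m × sin(66°) = 104.1 m
throw = dip-slip × sin(dip) = 104.1 × sin(53°) = 83.2 m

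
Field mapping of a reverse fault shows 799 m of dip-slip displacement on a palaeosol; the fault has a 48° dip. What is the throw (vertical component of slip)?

throw = dip-slip × sin(dip) = 799 m × sin(48°) = 594 m

594 m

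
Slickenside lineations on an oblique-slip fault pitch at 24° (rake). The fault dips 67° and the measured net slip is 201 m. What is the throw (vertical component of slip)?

75.3 m

dip-slip = net slip × sin(rake) = 201 m × sin(24°) = 81.75 m
throw = dip-slip × sin(dip) = 81.75 × sin(67°) = 75.3 m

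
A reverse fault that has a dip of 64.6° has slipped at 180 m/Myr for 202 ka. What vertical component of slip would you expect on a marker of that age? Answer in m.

dip-slip = rate × time = 180 m/Myr × 202 ka = 36.36 m
throw = dip-slip × sin(dip) = 36.36 × sin(64.6°) = 32.8 m

32.8 m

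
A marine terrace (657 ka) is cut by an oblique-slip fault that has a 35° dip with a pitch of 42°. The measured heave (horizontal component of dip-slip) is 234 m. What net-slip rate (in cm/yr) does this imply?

dip-slip = heave / cos(dip) = 234 / cos(35°) = 285.7 m
net slip = dip-slip / sin(rake) = 285.7 / sin(42°) = 426.9 m
rate = 426.9 m / 657 ka = 0.000650 m/yr = 0.0650 cm/yr

0.0650 cm/yr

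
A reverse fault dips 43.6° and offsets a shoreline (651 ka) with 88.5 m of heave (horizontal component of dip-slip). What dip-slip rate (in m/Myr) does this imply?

dip-slip = heave / cos(dip) = 88.5 m / cos(43.6°) = 122.2 m
rate = 122.2 m / 651 ka = 0.000188 m/yr = 188 m/Myr

188 m/Myr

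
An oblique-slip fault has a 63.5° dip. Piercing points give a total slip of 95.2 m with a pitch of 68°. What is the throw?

dip-slip = net slip × sin(rake) = 95.2 m × sin(68°) = 88.27 m
throw = dip-slip × sin(dip) = 88.27 × sin(63.5°) = 79 m

79 m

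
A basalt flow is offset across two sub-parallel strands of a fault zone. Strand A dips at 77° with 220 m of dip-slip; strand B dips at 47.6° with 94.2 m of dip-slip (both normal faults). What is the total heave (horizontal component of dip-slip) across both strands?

heave_A = 220 × cos(77°) = 49.49 m
heave_B = 94.2 × cos(47.6°) = 63.52 m
total = 49.49 + 63.52 = 113 m

113 m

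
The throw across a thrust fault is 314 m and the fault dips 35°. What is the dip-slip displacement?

547 m

dip-slip = throw / sin(dip) = 314 / sin(35°) = 547 m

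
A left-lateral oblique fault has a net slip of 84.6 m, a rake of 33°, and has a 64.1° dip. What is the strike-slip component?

strike-slip = net slip × cos(rake) = 84.6 m × cos(33°) = 71 m

71 m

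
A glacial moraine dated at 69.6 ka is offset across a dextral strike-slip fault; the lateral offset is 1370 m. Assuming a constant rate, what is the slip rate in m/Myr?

19700 m/Myr

rate = 1370 m / 69.6 ka = 0.0197 m/yr = 19700 m/Myr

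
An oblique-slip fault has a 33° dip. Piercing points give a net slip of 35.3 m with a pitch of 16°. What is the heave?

8.16 m

dip-slip = net slip × sin(rake) = 35.3 m × sin(16°) = 9.730 m
heave = dip-slip × cos(dip) = 9.730 × cos(33°) = 8.16 m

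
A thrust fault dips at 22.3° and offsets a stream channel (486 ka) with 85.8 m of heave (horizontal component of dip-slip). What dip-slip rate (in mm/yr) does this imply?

dip-slip = heave / cos(dip) = 85.8 m / cos(22.3°) = 92.74 m
rate = 92.74 m / 486 ka = 0.000191 m/yr = 0.191 mm/yr

0.191 mm/yr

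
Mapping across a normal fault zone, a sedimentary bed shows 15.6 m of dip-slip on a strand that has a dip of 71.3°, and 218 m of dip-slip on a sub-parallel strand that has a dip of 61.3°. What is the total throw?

throw_A = 15.6 × sin(71.3°) = 14.78 m
throw_B = 218 × sin(61.3°) = 191.2 m
total = 14.78 + 191.2 = 206 m

206 m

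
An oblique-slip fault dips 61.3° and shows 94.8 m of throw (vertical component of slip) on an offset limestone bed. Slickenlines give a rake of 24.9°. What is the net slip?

dip-slip = throw / sin(dip) = 94.8 / sin(61.3°) = 108.1 m
net slip = dip-slip / sin(rake) = 108.1 / sin(24.9°) = 257 m

257 m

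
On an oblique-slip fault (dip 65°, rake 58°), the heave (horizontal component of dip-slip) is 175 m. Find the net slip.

dip-slip = heave / cos(dip) = 175 / cos(65°) = 414.1 m
net slip = dip-slip / sin(rake) = 414.1 / sin(58°) = 488 m

488 m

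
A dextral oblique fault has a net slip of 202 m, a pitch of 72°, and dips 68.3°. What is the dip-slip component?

192 m

dip-slip = net slip × sin(rake) = 202 m × sin(72°) = 192 m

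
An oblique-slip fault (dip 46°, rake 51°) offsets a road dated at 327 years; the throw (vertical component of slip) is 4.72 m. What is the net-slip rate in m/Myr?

dip-slip = throw / sin(dip) = 4.72 / sin(46°) = 6.562 m
net slip = dip-slip / sin(rake) = 6.562 / sin(51°) = 8.443 m
rate = 8.443 m / 327 years = 0.0258 m/yr = 25800 m/Myr

25800 m/Myr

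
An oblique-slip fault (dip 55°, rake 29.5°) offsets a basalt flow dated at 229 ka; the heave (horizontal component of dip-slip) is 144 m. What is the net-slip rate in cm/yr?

0.223 cm/yr

dip-slip = heave / cos(dip) = 144 / cos(55°) = 251.1 m
net slip = dip-slip / sin(rake) = 251.1 / sin(29.5°) = 509.8 m
rate = 509.8 m / 229 ka = 0.00223 m/yr = 0.223 cm/yr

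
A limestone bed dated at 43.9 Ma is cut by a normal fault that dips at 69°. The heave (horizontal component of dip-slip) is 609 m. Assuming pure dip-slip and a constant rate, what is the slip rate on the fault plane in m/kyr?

dip-slip = heave / cos(dip) = 609 m / cos(69°) = 1699 m
rate = 1699 m / 43.9 Ma = 0.0000387 m/yr = 0.0387 m/kyr

0.0387 m/kyr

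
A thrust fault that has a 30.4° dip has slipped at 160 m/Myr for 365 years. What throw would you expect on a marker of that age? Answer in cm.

2.96 cm

dip-slip = rate × time = 160 m/Myr × 365 years = 0.05840 m
throw = dip-slip × sin(dip) = 0.05840 × sin(30.4°) = 0.0296 m = 2.96 cm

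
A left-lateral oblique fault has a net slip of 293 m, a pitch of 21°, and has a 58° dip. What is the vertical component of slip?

89 m

dip-slip = net slip × sin(rake) = 293 m × sin(21°) = 105 m
throw = dip-slip × sin(dip) = 105 × sin(58°) = 89 m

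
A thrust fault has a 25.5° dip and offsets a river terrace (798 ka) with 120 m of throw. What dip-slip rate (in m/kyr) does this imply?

0.349 m/kyr

dip-slip = throw / sin(dip) = 120 m / sin(25.5°) = 278.7 m
rate = 278.7 m / 798 ka = 0.000349 m/yr = 0.349 m/kyr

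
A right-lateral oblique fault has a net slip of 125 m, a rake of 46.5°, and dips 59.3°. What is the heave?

dip-slip = net slip × sin(rake) = 125 m × sin(46.5°) = 90.67 m
heave = dip-slip × cos(dip) = 90.67 × cos(59.3°) = 46.3 m

46.3 m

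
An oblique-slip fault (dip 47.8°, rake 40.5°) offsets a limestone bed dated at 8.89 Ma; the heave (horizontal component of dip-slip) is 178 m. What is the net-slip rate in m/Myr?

dip-slip = heave / cos(dip) = 178 / cos(47.8°) = 265 m
net slip = dip-slip / sin(rake) = 265 / sin(40.5°) = 408 m
rate = 408 m / 8.89 Ma = 0.0000459 m/yr = 45.9 m/Myr

45.9 m/Myr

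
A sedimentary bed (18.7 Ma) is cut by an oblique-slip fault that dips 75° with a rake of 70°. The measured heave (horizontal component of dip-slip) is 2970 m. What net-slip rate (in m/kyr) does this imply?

0.653 m/kyr

dip-slip = heave / cos(dip) = 2970 / cos(75°) = 11480 m
net slip = dip-slip / sin(rake) = 11480 / sin(70°) = 12210 m
rate = 12210 m / 18.7 Ma = 0.000653 m/yr = 0.653 m/kyr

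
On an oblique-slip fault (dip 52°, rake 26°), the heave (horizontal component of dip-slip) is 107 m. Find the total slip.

dip-slip = heave / cos(dip) = 107 / cos(52°) = 173.8 m
net slip = dip-slip / sin(rake) = 173.8 / sin(26°) = 396 m

396 m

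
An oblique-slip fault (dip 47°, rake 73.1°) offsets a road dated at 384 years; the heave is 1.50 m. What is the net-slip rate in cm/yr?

0.599 cm/yr

dip-slip = heave / cos(dip) = 1.50 / cos(47°) = 2.199 m
net slip = dip-slip / sin(rake) = 2.199 / sin(73.1°) = 2.299 m
rate = 2.299 m / 384 years = 0.00599 m/yr = 0.599 cm/yr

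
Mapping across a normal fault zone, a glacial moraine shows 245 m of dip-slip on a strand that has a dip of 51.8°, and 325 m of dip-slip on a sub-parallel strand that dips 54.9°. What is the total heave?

heave_A = 245 × cos(51.8°) = 151.5 m
heave_B = 325 × cos(54.9°) = 186.9 m
total = 151.5 + 186.9 = 338 m

338 m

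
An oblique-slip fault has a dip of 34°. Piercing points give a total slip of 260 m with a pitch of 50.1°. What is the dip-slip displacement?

dip-slip = net slip × sin(rake) = 260 m × sin(50.1°) = 199 m

199 m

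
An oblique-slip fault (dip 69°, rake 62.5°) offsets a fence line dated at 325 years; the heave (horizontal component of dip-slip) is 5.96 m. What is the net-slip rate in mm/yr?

dip-slip = heave / cos(dip) = 5.96 / cos(69°) = 16.63 m
net slip = dip-slip / sin(rake) = 16.63 / sin(62.5°) = 18.75 m
rate = 18.75 m / 325 years = 0.0577 m/yr = 57.7 mm/yr

57.7 mm/yr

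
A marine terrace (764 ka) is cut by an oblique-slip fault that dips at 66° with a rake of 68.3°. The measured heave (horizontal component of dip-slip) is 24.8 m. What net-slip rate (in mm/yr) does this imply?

dip-slip = heave / cos(dip) = 24.8 / cos(66°) = 60.97 m
net slip = dip-slip / sin(rake) = 60.97 / sin(68.3°) = 65.62 m
rate = 65.62 m / 764 ka = 0.0000859 m/yr = 0.0859 mm/yr

0.0859 mm/yr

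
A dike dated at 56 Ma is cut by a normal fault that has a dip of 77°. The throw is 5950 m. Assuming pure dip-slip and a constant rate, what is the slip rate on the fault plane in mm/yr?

dip-slip = throw / sin(dip) = 5950 m / sin(77°) = 6107 m
rate = 6107 m / 56 Ma = 0.000109 m/yr = 0.109 mm/yr

0.109 mm/yr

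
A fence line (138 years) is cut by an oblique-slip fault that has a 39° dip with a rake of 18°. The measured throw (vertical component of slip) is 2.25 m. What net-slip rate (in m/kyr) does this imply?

dip-slip = throw / sin(dip) = 2.25 / sin(39°) = 3.575 m
net slip = dip-slip / sin(rake) = 3.575 / sin(18°) = 11.57 m
rate = 11.57 m / 138 years = 0.0838 m/yr = 83.8 m/kyr

83.8 m/kyr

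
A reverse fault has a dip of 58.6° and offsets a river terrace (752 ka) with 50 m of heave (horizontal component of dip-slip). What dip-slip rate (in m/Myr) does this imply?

dip-slip = heave / cos(dip) = 50 m / cos(58.6°) = 95.97 m
rate = 95.97 m / 752 ka = 0.000128 m/yr = 128 m/Myr

128 m/Myr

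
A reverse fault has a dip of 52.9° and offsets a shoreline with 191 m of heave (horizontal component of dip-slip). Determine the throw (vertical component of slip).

253 m

throw = heave × tan(dip) = 191 × tan(52.9°) = 253 m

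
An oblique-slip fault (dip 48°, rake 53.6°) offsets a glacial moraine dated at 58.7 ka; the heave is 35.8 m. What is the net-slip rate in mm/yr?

1.13 mm/yr

dip-slip = heave / cos(dip) = 35.8 / cos(48°) = 53.50 m
net slip = dip-slip / sin(rake) = 53.50 / sin(53.6°) = 66.47 m
rate = 66.47 m / 58.7 ka = 0.00113 m/yr = 1.13 mm/yr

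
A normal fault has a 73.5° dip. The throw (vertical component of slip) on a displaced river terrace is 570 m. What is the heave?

169 m

heave = throw / tan(dip) = 570 / tan(73.5°) = 169 m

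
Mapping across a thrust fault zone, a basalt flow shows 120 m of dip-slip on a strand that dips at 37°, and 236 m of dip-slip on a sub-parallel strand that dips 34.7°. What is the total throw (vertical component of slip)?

throw_A = 120 × sin(37°) = 72.22 m
throw_B = 236 × sin(34.7°) = 134.3 m
total = 72.22 + 134.3 = 207 m

207 m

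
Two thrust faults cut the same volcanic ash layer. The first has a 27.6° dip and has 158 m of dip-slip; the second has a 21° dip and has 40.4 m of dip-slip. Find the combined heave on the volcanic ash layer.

heave_A = 158 × cos(27.6°) = 140 m
heave_B = 40.4 × cos(21°) = 37.72 m
total = 140 + 37.72 = 178 m

178 m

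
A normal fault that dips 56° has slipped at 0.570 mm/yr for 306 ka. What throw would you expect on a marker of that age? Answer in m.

145 m

dip-slip = rate × time = 0.570 mm/yr × 306 ka = 174.4 m
throw = dip-slip × sin(dip) = 174.4 × sin(56°) = 145 m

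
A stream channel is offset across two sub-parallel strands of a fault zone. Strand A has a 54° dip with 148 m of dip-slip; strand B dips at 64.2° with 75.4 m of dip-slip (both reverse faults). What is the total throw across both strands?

188 m

throw_A = 148 × sin(54°) = 119.7 m
throw_B = 75.4 × sin(64.2°) = 67.88 m
total = 119.7 + 67.88 = 188 m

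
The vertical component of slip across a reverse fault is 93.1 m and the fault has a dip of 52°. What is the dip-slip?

dip-slip = throw / sin(dip) = 93.1 / sin(52°) = 118 m

118 m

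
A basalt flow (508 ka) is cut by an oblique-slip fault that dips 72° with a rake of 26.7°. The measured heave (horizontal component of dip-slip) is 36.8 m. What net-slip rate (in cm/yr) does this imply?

0.0522 cm/yr

dip-slip = heave / cos(dip) = 36.8 / cos(72°) = 119.1 m
net slip = dip-slip / sin(rake) = 119.1 / sin(26.7°) = 265 m
rate = 265 m / 508 ka = 0.000522 m/yr = 0.0522 cm/yr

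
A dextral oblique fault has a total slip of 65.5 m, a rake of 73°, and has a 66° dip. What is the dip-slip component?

dip-slip = net slip × sin(rake) = 65.5 m × sin(73°) = 62.6 m

62.6 m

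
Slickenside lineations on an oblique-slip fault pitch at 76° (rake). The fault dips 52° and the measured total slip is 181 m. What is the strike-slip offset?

43.8 m

strike-slip = net slip × cos(rake) = 181 m × cos(76°) = 43.8 m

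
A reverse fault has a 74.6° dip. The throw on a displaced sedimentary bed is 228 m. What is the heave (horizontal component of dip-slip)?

heave = throw / tan(dip) = 228 / tan(74.6°) = 62.8 m

62.8 m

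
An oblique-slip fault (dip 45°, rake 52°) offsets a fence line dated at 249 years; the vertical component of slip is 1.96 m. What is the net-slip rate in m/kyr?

dip-slip = throw / sin(dip) = 1.96 / sin(45°) = 2.772 m
net slip = dip-slip / sin(rake) = 2.772 / sin(52°) = 3.518 m
rate = 3.518 m / 249 years = 0.0141 m/yr = 14.1 m/kyr

14.1 m/kyr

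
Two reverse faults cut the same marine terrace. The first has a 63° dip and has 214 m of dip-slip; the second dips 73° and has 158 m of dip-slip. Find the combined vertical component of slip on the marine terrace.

throw_A = 214 × sin(63°) = 190.7 m
throw_B = 158 × sin(73°) = 151.1 m
total = 190.7 + 151.1 = 342 m

342 m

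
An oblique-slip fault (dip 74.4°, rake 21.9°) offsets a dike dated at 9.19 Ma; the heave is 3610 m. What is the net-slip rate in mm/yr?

dip-slip = heave / cos(dip) = 3610 / cos(74.4°) = 13420 m
net slip = dip-slip / sin(rake) = 13420 / sin(21.9°) = 35990 m
rate = 35990 m / 9.19 Ma = 0.00392 m/yr = 3.92 mm/yr

3.92 mm/yr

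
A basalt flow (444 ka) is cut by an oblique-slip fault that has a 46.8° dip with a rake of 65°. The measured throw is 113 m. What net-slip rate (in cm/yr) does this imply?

dip-slip = throw / sin(dip) = 113 / sin(46.8°) = 155 m
net slip = dip-slip / sin(rake) = 155 / sin(65°) = 171 m
rate = 171 m / 444 ka = 0.000385 m/yr = 0.0385 cm/yr

0.0385 cm/yr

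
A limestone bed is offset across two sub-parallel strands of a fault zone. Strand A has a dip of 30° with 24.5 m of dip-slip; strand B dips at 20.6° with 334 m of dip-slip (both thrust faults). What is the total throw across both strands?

130 m

throw_A = 24.5 × sin(30°) = 12.25 m
throw_B = 334 × sin(20.6°) = 117.5 m
total = 12.25 + 117.5 = 130 m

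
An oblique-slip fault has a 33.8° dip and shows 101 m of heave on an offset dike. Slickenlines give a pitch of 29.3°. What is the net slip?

dip-slip = heave / cos(dip) = 101 / cos(33.8°) = 121.5 m
net slip = dip-slip / sin(rake) = 121.5 / sin(29.3°) = 248 m

248 m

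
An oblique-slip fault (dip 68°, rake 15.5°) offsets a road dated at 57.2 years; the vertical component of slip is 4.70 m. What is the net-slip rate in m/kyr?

dip-slip = throw / sin(dip) = 4.70 / sin(68°) = 5.069 m
net slip = dip-slip / sin(rake) = 5.069 / sin(15.5°) = 18.97 m
rate = 18.97 m / 57.2 years = 0.332 m/yr = 332 m/kyr

332 m/kyr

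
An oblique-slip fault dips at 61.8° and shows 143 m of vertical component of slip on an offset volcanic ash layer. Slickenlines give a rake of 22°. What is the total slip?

433 m

dip-slip = throw / sin(dip) = 143 / sin(61.8°) = 162.3 m
net slip = dip-slip / sin(rake) = 162.3 / sin(22°) = 433 m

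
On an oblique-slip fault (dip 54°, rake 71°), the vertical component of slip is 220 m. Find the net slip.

288 m

dip-slip = throw / sin(dip) = 220 / sin(54°) = 271.9 m
net slip = dip-slip / sin(rake) = 271.9 / sin(71°) = 288 m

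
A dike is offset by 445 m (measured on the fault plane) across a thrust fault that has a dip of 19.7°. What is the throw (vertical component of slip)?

throw = dip-slip × sin(dip) = 445 m × sin(19.7°) = 150 m

150 m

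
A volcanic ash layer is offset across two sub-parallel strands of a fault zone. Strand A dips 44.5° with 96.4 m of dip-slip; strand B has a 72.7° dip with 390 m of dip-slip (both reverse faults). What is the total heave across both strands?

185 m

heave_A = 96.4 × cos(44.5°) = 68.76 m
heave_B = 390 × cos(72.7°) = 116 m
total = 68.76 + 116 = 185 m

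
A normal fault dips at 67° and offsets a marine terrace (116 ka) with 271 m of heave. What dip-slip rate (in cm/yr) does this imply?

dip-slip = heave / cos(dip) = 271 m / cos(67°) = 693.6 m
rate = 693.6 m / 116 ka = 0.00598 m/yr = 0.598 cm/yr

0.598 cm/yr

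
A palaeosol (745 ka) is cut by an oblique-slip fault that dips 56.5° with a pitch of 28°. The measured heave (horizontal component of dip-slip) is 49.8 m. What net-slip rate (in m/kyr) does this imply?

dip-slip = heave / cos(dip) = 49.8 / cos(56.5°) = 90.23 m
net slip = dip-slip / sin(rake) = 90.23 / sin(28°) = 192.2 m
rate = 192.2 m / 745 ka = 0.000258 m/yr = 0.258 m/kyr

0.258 m/kyr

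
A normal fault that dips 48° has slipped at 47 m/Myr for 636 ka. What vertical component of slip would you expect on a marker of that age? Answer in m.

22.2 m

dip-slip = rate × time = 47 m/Myr × 636 ka = 29.89 m
throw = dip-slip × sin(dip) = 29.89 × sin(48°) = 22.2 m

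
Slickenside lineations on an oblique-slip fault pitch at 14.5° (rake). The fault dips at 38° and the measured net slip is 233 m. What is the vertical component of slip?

dip-slip = net slip × sin(rake) = 233 m × sin(14.5°) = 58.34 m
throw = dip-slip × sin(dip) = 58.34 × sin(38°) = 35.9 m

35.9 m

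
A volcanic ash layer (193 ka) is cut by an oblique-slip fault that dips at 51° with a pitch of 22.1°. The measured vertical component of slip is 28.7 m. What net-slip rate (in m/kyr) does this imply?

dip-slip = throw / sin(dip) = 28.7 / sin(51°) = 36.93 m
net slip = dip-slip / sin(rake) = 36.93 / sin(22.1°) = 98.16 m
rate = 98.16 m / 193 ka = 0.000509 m/yr = 0.509 m/kyr

0.509 m/kyr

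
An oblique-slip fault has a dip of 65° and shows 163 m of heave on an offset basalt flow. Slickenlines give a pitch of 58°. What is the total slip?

dip-slip = heave / cos(dip) = 163 / cos(65°) = 385.7 m
net slip = dip-slip / sin(rake) = 385.7 / sin(58°) = 455 m

455 m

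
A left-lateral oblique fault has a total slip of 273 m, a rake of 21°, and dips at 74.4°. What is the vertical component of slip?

dip-slip = net slip × sin(rake) = 273 m × sin(21°) = 97.83 m
throw = dip-slip × sin(dip) = 97.83 × sin(74.4°) = 94.2 m

94.2 m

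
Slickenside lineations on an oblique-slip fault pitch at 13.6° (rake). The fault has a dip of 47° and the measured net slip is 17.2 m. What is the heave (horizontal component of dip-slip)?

2.76 m

dip-slip = net slip × sin(rake) = 17.2 m × sin(13.6°) = 4.044 m
heave = dip-slip × cos(dip) = 4.044 × cos(47°) = 2.76 m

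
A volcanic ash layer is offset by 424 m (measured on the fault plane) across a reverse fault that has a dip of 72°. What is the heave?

131 m

heave = dip-slip × cos(dip) = 424 m × cos(72°) = 131 m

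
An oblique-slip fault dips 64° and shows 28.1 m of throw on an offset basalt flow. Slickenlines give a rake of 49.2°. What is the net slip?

41.3 m

dip-slip = throw / sin(dip) = 28.1 / sin(64°) = 31.26 m
net slip = dip-slip / sin(rake) = 31.26 / sin(49.2°) = 41.3 m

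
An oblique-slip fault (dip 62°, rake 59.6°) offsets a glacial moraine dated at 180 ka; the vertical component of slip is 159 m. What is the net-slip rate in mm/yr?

dip-slip = throw / sin(dip) = 159 / sin(62°) = 180.1 m
net slip = dip-slip / sin(rake) = 180.1 / sin(59.6°) = 208.8 m
rate = 208.8 m / 180 ka = 0.00116 m/yr = 1.16 mm/yr

1.16 mm/yr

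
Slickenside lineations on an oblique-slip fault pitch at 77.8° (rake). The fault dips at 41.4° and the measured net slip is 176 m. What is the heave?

129 m

dip-slip = net slip × sin(rake) = 176 m × sin(77.8°) = 172 m
heave = dip-slip × cos(dip) = 172 × cos(41.4°) = 129 m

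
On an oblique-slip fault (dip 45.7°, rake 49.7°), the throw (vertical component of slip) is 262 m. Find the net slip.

dip-slip = throw / sin(dip) = 262 / sin(45.7°) = 366.1 m
net slip = dip-slip / sin(rake) = 366.1 / sin(49.7°) = 480 m

480 m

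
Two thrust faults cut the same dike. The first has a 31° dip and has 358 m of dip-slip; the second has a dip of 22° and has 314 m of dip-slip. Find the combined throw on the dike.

302 m

throw_A = 358 × sin(31°) = 184.4 m
throw_B = 314 × sin(22°) = 117.6 m
total = 184.4 + 117.6 = 302 m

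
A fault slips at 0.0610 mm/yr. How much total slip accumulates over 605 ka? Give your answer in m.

slip = rate × time = 0.0610 mm/yr × 605 ka = 36.9 m

36.9 m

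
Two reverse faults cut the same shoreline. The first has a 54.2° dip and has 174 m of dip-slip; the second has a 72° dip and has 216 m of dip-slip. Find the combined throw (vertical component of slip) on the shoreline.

throw_A = 174 × sin(54.2°) = 141.1 m
throw_B = 216 × sin(72°) = 205.4 m
total = 141.1 + 205.4 = 347 m

347 m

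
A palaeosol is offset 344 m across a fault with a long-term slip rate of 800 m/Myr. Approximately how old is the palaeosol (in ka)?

age = offset / rate = 344 m / (800 m/Myr) = 430000 yr = 430 ka

430 ka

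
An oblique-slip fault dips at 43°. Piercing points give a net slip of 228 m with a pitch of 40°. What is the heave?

107 m

dip-slip = net slip × sin(rake) = 228 m × sin(40°) = 146.6 m
heave = dip-slip × cos(dip) = 146.6 × cos(43°) = 107 m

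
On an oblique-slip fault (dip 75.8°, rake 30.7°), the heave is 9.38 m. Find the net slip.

dip-slip = heave / cos(dip) = 9.38 / cos(75.8°) = 38.24 m
net slip = dip-slip / sin(rake) = 38.24 / sin(30.7°) = 74.9 m

74.9 m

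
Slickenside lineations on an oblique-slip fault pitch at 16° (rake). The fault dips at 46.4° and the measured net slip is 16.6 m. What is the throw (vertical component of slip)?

dip-slip = net slip × sin(rake) = 16.6 m × sin(16°) = 4.576 m
throw = dip-slip × sin(dip) = 4.576 × sin(46.4°) = 3.31 m

3.31 m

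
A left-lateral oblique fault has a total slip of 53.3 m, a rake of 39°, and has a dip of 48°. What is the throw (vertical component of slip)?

dip-slip = net slip × sin(rake) = 53.3 m × sin(39°) = 33.54 m
throw = dip-slip × sin(dip) = 33.54 × sin(48°) = 24.9 m

24.9 m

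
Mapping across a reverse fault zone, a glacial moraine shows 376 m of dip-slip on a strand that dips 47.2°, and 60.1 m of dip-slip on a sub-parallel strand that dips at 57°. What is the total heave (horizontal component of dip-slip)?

heave_A = 376 × cos(47.2°) = 255.5 m
heave_B = 60.1 × cos(57°) = 32.73 m
total = 255.5 + 32.73 = 288 m

288 m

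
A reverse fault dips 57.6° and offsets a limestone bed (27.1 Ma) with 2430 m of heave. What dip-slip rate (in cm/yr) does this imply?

dip-slip = heave / cos(dip) = 2430 m / cos(57.6°) = 4535 m
rate = 4535 m / 27.1 Ma = 0.000167 m/yr = 0.0167 cm/yr

0.0167 cm/yr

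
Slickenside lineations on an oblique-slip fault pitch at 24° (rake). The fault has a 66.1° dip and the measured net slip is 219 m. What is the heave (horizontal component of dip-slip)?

36.1 m

dip-slip = net slip × sin(rake) = 219 m × sin(24°) = 89.08 m
heave = dip-slip × cos(dip) = 89.08 × cos(66.1°) = 36.1 m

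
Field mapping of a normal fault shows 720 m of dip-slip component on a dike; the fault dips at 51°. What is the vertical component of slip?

throw = dip-slip × sin(dip) = 720 m × sin(51°) = 560 m

560 m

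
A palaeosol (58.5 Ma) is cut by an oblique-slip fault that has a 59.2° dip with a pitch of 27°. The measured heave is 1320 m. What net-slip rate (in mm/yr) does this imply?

0.0971 mm/yr

dip-slip = heave / cos(dip) = 1320 / cos(59.2°) = 2578 m
net slip = dip-slip / sin(rake) = 2578 / sin(27°) = 5678 m
rate = 5678 m / 58.5 Ma = 0.0000971 m/yr = 0.0971 mm/yr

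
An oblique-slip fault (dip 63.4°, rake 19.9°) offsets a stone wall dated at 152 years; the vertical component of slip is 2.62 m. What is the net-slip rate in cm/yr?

dip-slip = throw / sin(dip) = 2.62 / sin(63.4°) = 2.930 m
net slip = dip-slip / sin(rake) = 2.930 / sin(19.9°) = 8.608 m
rate = 8.608 m / 152 years = 0.0566 m/yr = 5.66 cm/yr

5.66 cm/yr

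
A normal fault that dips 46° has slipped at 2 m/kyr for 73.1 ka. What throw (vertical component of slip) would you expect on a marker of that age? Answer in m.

105 m

dip-slip = rate × time = 2 m/kyr × 73.1 ka = 146.2 m
throw = dip-slip × sin(dip) = 146.2 × sin(46°) = 105 m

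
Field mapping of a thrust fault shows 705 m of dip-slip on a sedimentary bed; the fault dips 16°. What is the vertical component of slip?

194 m

throw = dip-slip × sin(dip) = 705 m × sin(16°) = 194 m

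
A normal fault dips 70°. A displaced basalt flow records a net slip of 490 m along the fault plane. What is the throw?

throw = dip-slip × sin(dip) = 490 m × sin(70°) = 460 m

460 m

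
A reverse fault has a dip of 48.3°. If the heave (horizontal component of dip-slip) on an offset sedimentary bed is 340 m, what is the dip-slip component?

511 m

dip-slip = heave / cos(dip) = 340 / cos(48.3°) = 511 m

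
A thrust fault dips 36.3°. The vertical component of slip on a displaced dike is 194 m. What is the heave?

264 m

heave = throw / tan(dip) = 194 / tan(36.3°) = 264 m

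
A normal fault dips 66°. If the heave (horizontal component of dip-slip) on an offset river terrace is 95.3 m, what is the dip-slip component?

234 m

dip-slip = heave / cos(dip) = 95.3 / cos(66°) = 234 m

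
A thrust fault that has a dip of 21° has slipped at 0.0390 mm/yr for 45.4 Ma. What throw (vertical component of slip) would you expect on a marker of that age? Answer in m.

635 m

dip-slip = rate × time = 0.0390 mm/yr × 45.4 Ma = 1771 m
throw = dip-slip × sin(dip) = 1771 × sin(21°) = 635 m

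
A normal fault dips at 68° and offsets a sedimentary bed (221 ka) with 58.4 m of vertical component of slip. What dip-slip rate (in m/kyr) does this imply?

dip-slip = throw / sin(dip) = 58.4 m / sin(68°) = 62.99 m
rate = 62.99 m / 221 ka = 0.000285 m/yr = 0.285 m/kyr

0.285 m/kyr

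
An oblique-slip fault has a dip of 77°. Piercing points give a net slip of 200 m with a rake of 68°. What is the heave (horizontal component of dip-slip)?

41.7 m

dip-slip = net slip × sin(rake) = 200 m × sin(68°) = 185.4 m
heave = dip-slip × cos(dip) = 185.4 × cos(77°) = 41.7 m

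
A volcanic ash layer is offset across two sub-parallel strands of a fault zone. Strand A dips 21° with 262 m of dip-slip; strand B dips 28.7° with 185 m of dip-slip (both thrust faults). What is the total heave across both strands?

heave_A = 262 × cos(21°) = 244.6 m
heave_B = 185 × cos(28.7°) = 162.3 m
total = 244.6 + 162.3 = 407 m

407 m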